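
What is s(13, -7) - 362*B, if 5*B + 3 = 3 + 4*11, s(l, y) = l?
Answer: -15863/5 ≈ -3172.6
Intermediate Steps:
B = 44/5 (B = -3/5 + (3 + 4*11)/5 = -3/5 + (3 + 44)/5 = -3/5 + (1/5)*47 = -3/5 + 47/5 = 44/5 ≈ 8.8000)
s(13, -7) - 362*B = 13 - 362*44/5 = 13 - 15928/5 = -15863/5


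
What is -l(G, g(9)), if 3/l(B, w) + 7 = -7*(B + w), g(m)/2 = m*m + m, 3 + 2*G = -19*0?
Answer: 6/2513 ≈ 0.0023876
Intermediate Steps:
G = -3/2 (G = -3/2 + (-19*0)/2 = -3/2 + (½)*0 = -3/2 + 0 = -3/2 ≈ -1.5000)
g(m) = 2*m + 2*m² (g(m) = 2*(m*m + m) = 2*(m² + m) = 2*(m + m²) = 2*m + 2*m²)
l(B, w) = 3/(-7 - 7*B - 7*w) (l(B, w) = 3/(-7 - 7*(B + w)) = 3/(-7 + (-7*B - 7*w)) = 3/(-7 - 7*B - 7*w))
-l(G, g(9)) = -(-3)/(7 + 7*(-3/2) + 7*(2*9*(1 + 9))) = -(-3)/(7 - 21/2 + 7*(2*9*10)) = -(-3)/(7 - 21/2 + 7*180) = -(-3)/(7 - 21/2 + 1260) = -(-3)/2513/2 = -(-3)*2/2513 = -1*(-6/2513) = 6/2513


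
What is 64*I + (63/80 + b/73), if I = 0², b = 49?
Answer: 8519/5840 ≈ 1.4587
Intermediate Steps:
I = 0
64*I + (63/80 + b/73) = 64*0 + (63/80 + 49/73) = 0 + (63*(1/80) + 49*(1/73)) = 0 + (63/80 + 49/73) = 0 + 8519/5840 = 8519/5840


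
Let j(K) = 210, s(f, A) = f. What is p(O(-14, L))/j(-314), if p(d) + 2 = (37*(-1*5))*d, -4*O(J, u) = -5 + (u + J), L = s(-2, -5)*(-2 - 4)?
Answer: -1303/840 ≈ -1.5512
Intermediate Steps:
L = 12 (L = -2*(-2 - 4) = -2*(-6) = 12)
O(J, u) = 5/4 - J/4 - u/4 (O(J, u) = -(-5 + (u + J))/4 = -(-5 + (J + u))/4 = -(-5 + J + u)/4 = 5/4 - J/4 - u/4)
p(d) = -2 - 185*d (p(d) = -2 + (37*(-1*5))*d = -2 + (37*(-5))*d = -2 - 185*d)
p(O(-14, L))/j(-314) = (-2 - 185*(5/4 - ¼*(-14) - ¼*12))/210 = (-2 - 185*(5/4 + 7/2 - 3))*(1/210) = (-2 - 185*7/4)*(1/210) = (-2 - 1295/4)*(1/210) = -1303/4*1/210 = -1303/840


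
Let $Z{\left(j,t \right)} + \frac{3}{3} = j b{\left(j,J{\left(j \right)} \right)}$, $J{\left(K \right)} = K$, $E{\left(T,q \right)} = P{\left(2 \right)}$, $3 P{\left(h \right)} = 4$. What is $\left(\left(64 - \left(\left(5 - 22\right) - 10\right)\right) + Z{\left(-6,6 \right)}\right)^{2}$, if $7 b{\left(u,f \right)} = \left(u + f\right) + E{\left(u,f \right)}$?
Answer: $\frac{481636}{49} \approx 9829.3$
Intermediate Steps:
$P{\left(h \right)} = \frac{4}{3}$ ($P{\left(h \right)} = \frac{1}{3} \cdot 4 = \frac{4}{3}$)
$E{\left(T,q \right)} = \frac{4}{3}$
$b{\left(u,f \right)} = \frac{4}{21} + \frac{f}{7} + \frac{u}{7}$ ($b{\left(u,f \right)} = \frac{\left(u + f\right) + \frac{4}{3}}{7} = \frac{\left(f + u\right) + \frac{4}{3}}{7} = \frac{\frac{4}{3} + f + u}{7} = \frac{4}{21} + \frac{f}{7} + \frac{u}{7}$)
$Z{\left(j,t \right)} = -1 + j \left(\frac{4}{21} + \frac{2 j}{7}\right)$ ($Z{\left(j,t \right)} = -1 + j \left(\frac{4}{21} + \frac{j}{7} + \frac{j}{7}\right) = -1 + j \left(\frac{4}{21} + \frac{2 j}{7}\right)$)
$\left(\left(64 - \left(\left(5 - 22\right) - 10\right)\right) + Z{\left(-6,6 \right)}\right)^{2} = \left(\left(64 - \left(\left(5 - 22\right) - 10\right)\right) - \left(1 + \frac{4 \left(2 + 3 \left(-6\right)\right)}{7}\right)\right)^{2} = \left(\left(64 - \left(-17 - 10\right)\right) - \left(1 + \frac{4 \left(2 - 18\right)}{7}\right)\right)^{2} = \left(\left(64 - -27\right) - \left(1 + \frac{4}{7} \left(-16\right)\right)\right)^{2} = \left(\left(64 + 27\right) + \left(-1 + \frac{64}{7}\right)\right)^{2} = \left(91 + \frac{57}{7}\right)^{2} = \left(\frac{694}{7}\right)^{2} = \frac{481636}{49}$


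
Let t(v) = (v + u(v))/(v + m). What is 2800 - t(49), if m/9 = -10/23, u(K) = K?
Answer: 2901346/1037 ≈ 2797.8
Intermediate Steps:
m = -90/23 (m = 9*(-10/23) = -90/23 ≈ -3.9130)
t(v) = 2*v/(-90/23 + v) (t(v) = (v + v)/(v - 90/23) = (2*v)/(-90/23 + v) = 2*v/(-90/23 + v))
2800 - t(49) = 2800 - 46*49/(-90 + 23*49) = 2800 - 46*49/(-90 + 1127) = 2800 - 46*49/1037 = 2800 - 1*2254/1037 = 2800 - 2254/1037 = 2901346/1037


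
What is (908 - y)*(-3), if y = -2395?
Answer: -9909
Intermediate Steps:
(908 - y)*(-3) = (908 - 1*(-2395))*(-3) = (908 + 2395)*(-3) = 3303*(-3) = -9909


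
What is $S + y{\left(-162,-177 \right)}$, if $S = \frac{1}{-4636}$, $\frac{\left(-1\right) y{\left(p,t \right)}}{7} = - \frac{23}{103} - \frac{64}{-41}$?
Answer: $- \frac{183325571}{19577828} \approx -9.3639$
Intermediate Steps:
$y{\left(p,t \right)} = - \frac{39543}{4223}$ ($y{\left(p,t \right)} = - 7 \left(- \frac{23}{103} - \frac{64}{-41}\right) = - 7 \left(\left(-23\right) \frac{1}{103} - - \frac{64}{41}\right) = - 7 \left(- \frac{23}{103} + \frac{64}{41}\right) = \left(-7\right) \frac{5649}{4223} = - \frac{39543}{4223}$)
$S = - \frac{1}{4636} \approx -0.0002157$
$S + y{\left(-162,-177 \right)} = - \frac{1}{4636} - \frac{39543}{4223} = - \frac{183325571}{19577828}$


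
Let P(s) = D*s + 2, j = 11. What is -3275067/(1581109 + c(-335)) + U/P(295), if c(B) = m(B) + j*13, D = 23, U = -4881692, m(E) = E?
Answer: -7739777751293/10729683679 ≈ -721.34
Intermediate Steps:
c(B) = 143 + B (c(B) = B + 11*13 = B + 143 = 143 + B)
P(s) = 2 + 23*s (P(s) = 23*s + 2 = 2 + 23*s)
-3275067/(1581109 + c(-335)) + U/P(295) = -3275067/(1581109 + (143 - 335)) - 4881692/(2 + 23*295) = -3275067/(1581109 - 192) - 4881692/(2 + 6785) = -3275067/1580917 - 4881692/6787 = -7739777751293/10729683679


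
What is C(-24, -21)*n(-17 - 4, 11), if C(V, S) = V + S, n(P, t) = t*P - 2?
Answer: 10485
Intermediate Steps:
n(P, t) = -2 + P*t (n(P, t) = P*t - 2 = -2 + P*t)
C(V, S) = S + V
C(-24, -21)*n(-17 - 4, 11) = (-21 - 24)*(-2 + (-17 - 4)*11) = -45*(-2 - 21*11) = -45*(-2 - 231) = -45*(-233) = 10485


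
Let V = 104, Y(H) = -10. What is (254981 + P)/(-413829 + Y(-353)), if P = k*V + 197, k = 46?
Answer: -259962/413839 ≈ -0.62817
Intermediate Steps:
P = 4981 (P = 46*104 + 197 = 4784 + 197 = 4981)
(254981 + P)/(-413829 + Y(-353)) = (254981 + 4981)/(-413829 - 10) = 259962/(-413839) = 259962*(-1/413839) = -259962/413839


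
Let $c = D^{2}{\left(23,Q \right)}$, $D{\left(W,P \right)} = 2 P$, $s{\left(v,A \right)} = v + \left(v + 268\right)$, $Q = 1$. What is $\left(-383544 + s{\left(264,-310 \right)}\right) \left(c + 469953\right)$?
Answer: $-179875101836$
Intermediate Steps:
$s{\left(v,A \right)} = 268 + 2 v$ ($s{\left(v,A \right)} = v + \left(268 + v\right) = 268 + 2 v$)
$c = 4$ ($c = \left(2 \cdot 1\right)^{2} = 2^{2} = 4$)
$\left(-383544 + s{\left(264,-310 \right)}\right) \left(c + 469953\right) = \left(-383544 + \left(268 + 2 \cdot 264\right)\right) \left(4 + 469953\right) = \left(-383544 + \left(268 + 528\right)\right) 469957 = \left(-383544 + 796\right) 469957 = \left(-382748\right) 469957 = -179875101836$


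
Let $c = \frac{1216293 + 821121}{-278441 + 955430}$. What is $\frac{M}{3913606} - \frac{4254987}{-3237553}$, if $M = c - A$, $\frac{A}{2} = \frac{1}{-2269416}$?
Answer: $\frac{129212975404380532729583}{98316072737042089149384} \approx 1.3143$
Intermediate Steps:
$A = - \frac{1}{1134708}$ ($A = \frac{2}{-2269416} = 2 \left(- \frac{1}{2269416}\right) = - \frac{1}{1134708} \approx -8.8128 \cdot 10^{-7}$)
$c = \frac{679138}{225663}$ ($c = \frac{2037414}{676989} = 2037414 \cdot \frac{1}{676989} = \frac{679138}{225663} \approx 3.0095$)
$M = \frac{256874515789}{85353870468}$ ($M = \frac{679138}{225663} - - \frac{1}{1134708} = \frac{679138}{225663} + \frac{1}{1134708} = \frac{256874515789}{85353870468} \approx 3.0095$)
$\frac{M}{3913606} - \frac{4254987}{-3237553} = \frac{256874515789}{85353870468 \cdot 3913606} - \frac{4254987}{-3237553} = \frac{256874515789}{85353870468} \cdot \frac{1}{3913606} - - \frac{386817}{294323} = \frac{256874515789}{334041419586787608} + \frac{386817}{294323} = \frac{129212975404380532729583}{98316072737042089149384}$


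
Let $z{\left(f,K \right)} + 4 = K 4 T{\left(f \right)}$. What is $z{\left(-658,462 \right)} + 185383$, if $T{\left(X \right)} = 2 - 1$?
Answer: $187227$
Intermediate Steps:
$T{\left(X \right)} = 1$
$z{\left(f,K \right)} = -4 + 4 K$ ($z{\left(f,K \right)} = -4 + K 4 \cdot 1 = -4 + 4 K 1 = -4 + 4 K$)
$z{\left(-658,462 \right)} + 185383 = \left(-4 + 4 \cdot 462\right) + 185383 = \left(-4 + 1848\right) + 185383 = 1844 + 185383 = 187227$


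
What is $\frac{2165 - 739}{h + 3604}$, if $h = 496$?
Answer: $\frac{713}{2050} \approx 0.34781$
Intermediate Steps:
$\frac{2165 - 739}{h + 3604} = \frac{2165 - 739}{496 + 3604} = \frac{1426}{4100} = 1426 \cdot \frac{1}{4100} = \frac{713}{2050}$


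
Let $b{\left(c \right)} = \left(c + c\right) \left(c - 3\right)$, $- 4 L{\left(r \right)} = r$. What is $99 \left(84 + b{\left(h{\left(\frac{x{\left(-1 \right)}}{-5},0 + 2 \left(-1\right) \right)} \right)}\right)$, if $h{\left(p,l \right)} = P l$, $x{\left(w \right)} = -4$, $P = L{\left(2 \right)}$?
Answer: $7920$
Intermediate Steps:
$L{\left(r \right)} = - \frac{r}{4}$
$P = - \frac{1}{2}$ ($P = \left(- \frac{1}{4}\right) 2 = - \frac{1}{2} \approx -0.5$)
$h{\left(p,l \right)} = - \frac{l}{2}$
$b{\left(c \right)} = 2 c \left(-3 + c\right)$
$99 \left(84 + b{\left(h{\left(\frac{x{\left(-1 \right)}}{-5},0 + 2 \left(-1\right) \right)} \right)}\right) = 99 \left(84 + 2 \left(- \frac{0 + 2 \left(-1\right)}{2}\right) \left(-3 - \frac{0 + 2 \left(-1\right)}{2}\right)\right) = 99 \left(84 + 2 \left(- \frac{0 - 2}{2}\right) \left(-3 - \frac{0 - 2}{2}\right)\right) = 99 \left(84 + 2 \left(\left(- \frac{1}{2}\right) \left(-2\right)\right) \left(-3 - -1\right)\right) = 99 \left(84 + 2 \cdot 1 \left(-3 + 1\right)\right) = 99 \left(84 + 2 \cdot 1 \left(-2\right)\right) = 99 \left(84 - 4\right) = 99 \cdot 80 = 7920$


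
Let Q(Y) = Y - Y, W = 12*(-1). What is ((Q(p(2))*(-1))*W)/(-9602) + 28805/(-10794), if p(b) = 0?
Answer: -4115/1542 ≈ -2.6686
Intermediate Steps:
W = -12
Q(Y) = 0
((Q(p(2))*(-1))*W)/(-9602) + 28805/(-10794) = ((0*(-1))*(-12))/(-9602) + 28805/(-10794) = (0*(-12))*(-1/9602) + 28805*(-1/10794) = 0*(-1/9602) - 4115/1542 = 0 - 4115/1542 = -4115/1542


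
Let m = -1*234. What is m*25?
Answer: -5850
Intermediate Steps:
m = -234
m*25 = -234*25 = -5850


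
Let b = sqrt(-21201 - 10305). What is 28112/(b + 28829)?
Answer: 810440848/831142747 - 28112*I*sqrt(31506)/831142747 ≈ 0.97509 - 0.0060036*I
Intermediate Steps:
b = I*sqrt(31506) (b = sqrt(-31506) = I*sqrt(31506) ≈ 177.5*I)
28112/(b + 28829) = 28112/(I*sqrt(31506) + 28829) = 28112/(28829 + I*sqrt(31506))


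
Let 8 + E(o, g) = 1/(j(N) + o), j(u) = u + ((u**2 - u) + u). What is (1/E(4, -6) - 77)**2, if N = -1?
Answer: 5716881/961 ≈ 5948.9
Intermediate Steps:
j(u) = u + u**2
E(o, g) = -8 + 1/o (E(o, g) = -8 + 1/(-(1 - 1) + o) = -8 + 1/(-1*0 + o) = -8 + 1/(0 + o) = -8 + 1/o)
(1/E(4, -6) - 77)**2 = (1/(-8 + 1/4) - 77)**2 = (1/(-31/4) - 77)**2 = (-4/31 - 77)**2 = (-2391/31)**2 = 5716881/961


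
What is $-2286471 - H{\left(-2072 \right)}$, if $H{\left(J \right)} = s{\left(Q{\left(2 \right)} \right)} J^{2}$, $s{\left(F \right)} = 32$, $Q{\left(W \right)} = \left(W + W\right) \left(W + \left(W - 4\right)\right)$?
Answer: $-139668359$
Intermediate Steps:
$Q{\left(W \right)} = 2 W \left(-4 + 2 W\right)$ ($Q{\left(W \right)} = 2 W \left(W + \left(-4 + W\right)\right) = 2 W \left(-4 + 2 W\right)$)
$H{\left(J \right)} = 32 J^{2}$
$-2286471 - H{\left(-2072 \right)} = -2286471 - 32 \left(-2072\right)^{2} = -2286471 - 32 \cdot 4293184 = -2286471 - 137381888 = -139668359$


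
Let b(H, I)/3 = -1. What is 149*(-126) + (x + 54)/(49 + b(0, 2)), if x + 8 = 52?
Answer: -431753/23 ≈ -18772.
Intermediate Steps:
x = 44 (x = -8 + 52 = 44)
b(H, I) = -3 (b(H, I) = 3*(-1) = -3)
149*(-126) + (x + 54)/(49 + b(0, 2)) = 149*(-126) + (44 + 54)/(49 - 3) = -18774 + 98/46 = -18774 + 98*(1/46) = -18774 + 49/23 = -431753/23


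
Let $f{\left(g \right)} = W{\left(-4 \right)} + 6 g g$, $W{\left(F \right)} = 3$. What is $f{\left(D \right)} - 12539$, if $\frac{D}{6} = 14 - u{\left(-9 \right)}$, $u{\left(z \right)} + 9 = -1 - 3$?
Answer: $144928$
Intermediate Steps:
$u{\left(z \right)} = -13$ ($u{\left(z \right)} = -9 - 4 = -13$)
$D = 162$ ($D = 6 \left(14 - -13\right) = 6 \left(14 + 13\right) = 6 \cdot 27 = 162$)
$f{\left(g \right)} = 3 + 6 g^{2}$ ($f{\left(g \right)} = 3 + 6 g g = 3 + 6 g^{2}$)
$f{\left(D \right)} - 12539 = \left(3 + 6 \cdot 162^{2}\right) - 12539 = \left(3 + 6 \cdot 26244\right) - 12539 = \left(3 + 157464\right) - 12539 = 157467 - 12539 = 144928$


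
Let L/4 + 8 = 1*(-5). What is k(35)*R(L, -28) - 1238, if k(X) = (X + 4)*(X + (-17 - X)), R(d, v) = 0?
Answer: -1238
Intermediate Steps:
L = -52 (L = -32 + 4*(1*(-5)) = -32 + 4*(-5) = -32 - 20 = -52)
k(X) = -68 - 17*X (k(X) = (4 + X)*(-17) = -68 - 17*X)
k(35)*R(L, -28) - 1238 = (-68 - 17*35)*0 - 1238 = (-68 - 595)*0 - 1238 = -663*0 - 1238 = 0 - 1238 = -1238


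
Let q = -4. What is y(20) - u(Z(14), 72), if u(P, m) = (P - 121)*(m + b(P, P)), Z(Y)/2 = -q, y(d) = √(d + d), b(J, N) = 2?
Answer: 8362 + 2*√10 ≈ 8368.3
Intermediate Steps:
y(d) = √2*√d (y(d) = √(2*d) = √2*√d)
Z(Y) = 8 (Z(Y) = 2*(-1*(-4)) = 2*4 = 8)
u(P, m) = (-121 + P)*(2 + m) (u(P, m) = (P - 121)*(m + 2) = (-121 + P)*(2 + m))
y(20) - u(Z(14), 72) = √2*√20 - (-242 - 121*72 + 2*8 + 8*72) = √2*(2*√5) - (-242 - 8712 + 16 + 576) = 2*√10 - 1*(-8362) = 2*√10 + 8362 = 8362 + 2*√10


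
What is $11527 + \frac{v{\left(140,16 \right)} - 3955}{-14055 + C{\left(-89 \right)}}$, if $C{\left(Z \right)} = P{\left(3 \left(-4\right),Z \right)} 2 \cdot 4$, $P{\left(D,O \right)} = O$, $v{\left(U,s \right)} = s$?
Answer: $\frac{170223148}{14767} \approx 11527.0$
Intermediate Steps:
$C{\left(Z \right)} = 8 Z$ ($C{\left(Z \right)} = Z 2 \cdot 4 = 2 Z 4 = 8 Z$)
$11527 + \frac{v{\left(140,16 \right)} - 3955}{-14055 + C{\left(-89 \right)}} = 11527 + \frac{16 - 3955}{-14055 + 8 \left(-89\right)} = 11527 - \frac{3939}{-14055 - 712} = 11527 - \frac{3939}{-14767} = 11527 - - \frac{3939}{14767} = 11527 + \frac{3939}{14767} = \frac{170223148}{14767}$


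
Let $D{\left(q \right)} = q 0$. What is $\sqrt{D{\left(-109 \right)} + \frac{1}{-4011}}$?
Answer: $\frac{i \sqrt{4011}}{4011} \approx 0.01579 i$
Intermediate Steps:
$D{\left(q \right)} = 0$
$\sqrt{D{\left(-109 \right)} + \frac{1}{-4011}} = \sqrt{0 + \frac{1}{-4011}} = \sqrt{0 - \frac{1}{4011}} = \sqrt{- \frac{1}{4011}} = \frac{i \sqrt{4011}}{4011}$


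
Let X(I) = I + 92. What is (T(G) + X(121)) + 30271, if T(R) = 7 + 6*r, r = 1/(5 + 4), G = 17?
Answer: 91475/3 ≈ 30492.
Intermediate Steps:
X(I) = 92 + I
r = ⅑ (r = 1/9 = ⅑ ≈ 0.11111)
T(R) = 23/3 (T(R) = 7 + 6*(⅑) = 7 + ⅔ = 23/3)
(T(G) + X(121)) + 30271 = (23/3 + (92 + 121)) + 30271 = (23/3 + 213) + 30271 = 662/3 + 30271 = 91475/3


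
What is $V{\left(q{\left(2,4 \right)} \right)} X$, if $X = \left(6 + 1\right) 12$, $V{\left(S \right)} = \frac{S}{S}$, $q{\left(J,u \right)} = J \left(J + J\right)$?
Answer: $84$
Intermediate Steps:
$q{\left(J,u \right)} = 2 J^{2}$ ($q{\left(J,u \right)} = J 2 J = 2 J^{2}$)
$V{\left(S \right)} = 1$
$X = 84$ ($X = 7 \cdot 12 = 84$)
$V{\left(q{\left(2,4 \right)} \right)} X = 1 \cdot 84 = 84$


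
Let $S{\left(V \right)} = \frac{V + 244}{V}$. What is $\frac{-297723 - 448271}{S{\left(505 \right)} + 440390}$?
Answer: $- \frac{376726970}{222397699} \approx -1.6939$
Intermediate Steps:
$S{\left(V \right)} = \frac{244 + V}{V}$
$\frac{-297723 - 448271}{S{\left(505 \right)} + 440390} = \frac{-297723 - 448271}{\frac{244 + 505}{505} + 440390} = - \frac{745994}{\frac{1}{505} \cdot 749 + 440390} = - \frac{745994}{\frac{749}{505} + 440390} = - \frac{745994}{\frac{222397699}{505}} = \left(-745994\right) \frac{505}{222397699} = - \frac{376726970}{222397699}$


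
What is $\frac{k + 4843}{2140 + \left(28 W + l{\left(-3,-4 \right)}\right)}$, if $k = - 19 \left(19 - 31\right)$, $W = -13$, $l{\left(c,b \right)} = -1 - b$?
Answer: $\frac{5071}{1779} \approx 2.8505$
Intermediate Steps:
$k = 228$ ($k = \left(-19\right) \left(-12\right) = 228$)
$\frac{k + 4843}{2140 + \left(28 W + l{\left(-3,-4 \right)}\right)} = \frac{228 + 4843}{2140 + \left(28 \left(-13\right) - -3\right)} = \frac{5071}{2140 + \left(-364 + \left(-1 + 4\right)\right)} = \frac{5071}{2140 + \left(-364 + 3\right)} = \frac{5071}{2140 - 361} = \frac{5071}{1779}$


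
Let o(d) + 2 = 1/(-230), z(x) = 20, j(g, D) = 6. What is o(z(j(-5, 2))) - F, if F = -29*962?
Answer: 6416079/230 ≈ 27896.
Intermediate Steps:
o(d) = -461/230 (o(d) = -2 + 1/(-230) = -2 - 1/230 = -461/230)
F = -27898
o(z(j(-5, 2))) - F = -461/230 - 1*(-27898) = -461/230 + 27898 = 6416079/230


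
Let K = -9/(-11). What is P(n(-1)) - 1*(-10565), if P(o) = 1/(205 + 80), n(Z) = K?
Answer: 3011026/285 ≈ 10565.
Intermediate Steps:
K = 9/11 (K = -9*(-1/11) = 9/11 ≈ 0.81818)
n(Z) = 9/11
P(o) = 1/285
P(n(-1)) - 1*(-10565) = 1/285 - 1*(-10565) = 1/285 + 10565 = 3011026/285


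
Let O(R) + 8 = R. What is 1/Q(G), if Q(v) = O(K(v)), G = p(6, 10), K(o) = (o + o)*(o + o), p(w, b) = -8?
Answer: 1/248 ≈ 0.0040323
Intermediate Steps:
K(o) = 4*o**2 (K(o) = (2*o)*(2*o) = 4*o**2)
G = -8
O(R) = -8 + R
Q(v) = -8 + 4*v**2
1/Q(G) = 1/(-8 + 4*(-8)**2) = 1/(-8 + 4*64) = 1/(-8 + 256) = 1/248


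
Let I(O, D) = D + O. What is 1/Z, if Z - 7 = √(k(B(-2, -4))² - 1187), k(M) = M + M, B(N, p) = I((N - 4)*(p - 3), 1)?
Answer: -1/880 + √6209/6160 ≈ 0.011655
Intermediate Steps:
B(N, p) = 1 + (-4 + N)*(-3 + p) (B(N, p) = 1 + (N - 4)*(p - 3) = 1 + (-4 + N)*(-3 + p))
k(M) = 2*M
Z = 7 + √6209 (Z = 7 + √((2*(13 - 4*(-4) - 3*(-2) - 2*(-4)))² - 1187) = 7 + √((2*(13 + 16 + 6 + 8))² - 1187) = 7 + √((2*43)² - 1187) = 7 + √(86² - 1187) = 7 + √(7396 - 1187) = 7 + √6209 ≈ 85.797)
1/Z = 1/(7 + √6209)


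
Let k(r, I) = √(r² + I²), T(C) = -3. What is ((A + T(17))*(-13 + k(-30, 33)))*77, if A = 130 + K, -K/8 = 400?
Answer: 3076073 - 709863*√221 ≈ -7.4768e+6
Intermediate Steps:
K = -3200 (K = -8*400 = -3200)
A = -3070 (A = 130 - 3200 = -3070)
k(r, I) = √(I² + r²)
((A + T(17))*(-13 + k(-30, 33)))*77 = ((-3070 - 3)*(-13 + √(33² + (-30)²)))*77 = -3073*(-13 + √(1089 + 900))*77 = -3073*(-13 + √1989)*77 = -3073*(-13 + 3*√221)*77 = (39949 - 9219*√221)*77 = 3076073 - 709863*√221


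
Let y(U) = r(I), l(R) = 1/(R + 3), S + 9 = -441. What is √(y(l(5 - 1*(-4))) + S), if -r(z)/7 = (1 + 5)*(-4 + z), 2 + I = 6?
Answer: 15*I*√2 ≈ 21.213*I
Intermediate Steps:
S = -450 (S = -9 - 441 = -450)
l(R) = 1/(3 + R)
I = 4 (I = -2 + 6 = 4)
r(z) = 168 - 42*z (r(z) = -7*(1 + 5)*(-4 + z) = -42*(-4 + z) = -7*(-24 + 6*z) = 168 - 42*z)
y(U) = 0 (y(U) = 168 - 42*4 = 168 - 168 = 0)
√(y(l(5 - 1*(-4))) + S) = √(0 - 450) = √(-450) = 15*I*√2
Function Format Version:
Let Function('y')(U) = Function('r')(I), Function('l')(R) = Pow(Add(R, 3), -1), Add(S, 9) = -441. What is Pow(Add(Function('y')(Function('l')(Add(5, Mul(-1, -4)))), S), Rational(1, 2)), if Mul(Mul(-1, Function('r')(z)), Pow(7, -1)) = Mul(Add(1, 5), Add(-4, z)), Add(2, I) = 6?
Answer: Mul(15, I, Pow(2, Rational(1, 2))) ≈ Mul(21.213, I)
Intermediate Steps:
S = -450 (S = Add(-9, -441) = -450)
Function('l')(R) = Pow(Add(3, R), -1)
I = 4 (I = Add(-2, 6) = 4)
Function('r')(z) = Add(168, Mul(-42, z)) (Function('r')(z) = Mul(-7, Mul(Add(1, 5), Add(-4, z))) = Mul(-7, Mul(6, Add(-4, z))) = Mul(-7, Add(-24, Mul(6, z))) = Add(168, Mul(-42, z)))
Function('y')(U) = 0 (Function('y')(U) = Add(168, Mul(-42, 4)) = Add(168, -168) = 0)
Pow(Add(Function('y')(Function('l')(Add(5, Mul(-1, -4)))), S), Rational(1, 2)) = Pow(Add(0, -450), Rational(1, 2)) = Pow(-450, Rational(1, 2)) = Mul(15, I, Pow(2, Rational(1, 2)))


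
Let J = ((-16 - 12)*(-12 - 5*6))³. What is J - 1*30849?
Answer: 1626348927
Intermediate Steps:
J = 1626379776 (J = (-28*(-12 - 30))³ = (-28*(-42))³ = 1176³ = 1626379776)
J - 1*30849 = 1626379776 - 1*30849 = 1626379776 - 30849 = 1626348927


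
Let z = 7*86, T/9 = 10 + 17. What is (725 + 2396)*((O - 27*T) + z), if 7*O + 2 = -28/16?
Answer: -520791907/28 ≈ -1.8600e+7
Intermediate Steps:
O = -15/28 (O = -2/7 + (-28/16)/7 = -2/7 + (-28*1/16)/7 = -2/7 + (⅐)*(-7/4) = -2/7 - ¼ = -15/28 ≈ -0.53571)
T = 243 (T = 9*(10 + 17) = 9*27 = 243)
z = 602
(725 + 2396)*((O - 27*T) + z) = (725 + 2396)*((-15/28 - 27*243) + 602) = 3121*((-15/28 - 6561) + 602) = 3121*(-183723/28 + 602) = 3121*(-166867/28) = -520791907/28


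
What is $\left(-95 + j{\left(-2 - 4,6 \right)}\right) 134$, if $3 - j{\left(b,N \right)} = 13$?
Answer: $-14070$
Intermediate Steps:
$j{\left(b,N \right)} = -10$ ($j{\left(b,N \right)} = 3 - 13 = -10$)
$\left(-95 + j{\left(-2 - 4,6 \right)}\right) 134 = \left(-95 - 10\right) 134 = \left(-105\right) 134 = -14070$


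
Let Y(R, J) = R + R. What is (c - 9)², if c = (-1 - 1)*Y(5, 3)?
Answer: 841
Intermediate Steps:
Y(R, J) = 2*R
c = -20 (c = (-1 - 1)*(2*5) = -2*10 = -20)
(c - 9)² = (-20 - 9)² = (-29)² = 841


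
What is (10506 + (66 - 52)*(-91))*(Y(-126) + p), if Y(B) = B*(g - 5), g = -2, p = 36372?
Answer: 343928928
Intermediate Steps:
Y(B) = -7*B (Y(B) = B*(-2 - 5) = B*(-7) = -7*B)
(10506 + (66 - 52)*(-91))*(Y(-126) + p) = (10506 + (66 - 52)*(-91))*(-7*(-126) + 36372) = (10506 + 14*(-91))*(882 + 36372) = (10506 - 1274)*37254 = 9232*37254 = 343928928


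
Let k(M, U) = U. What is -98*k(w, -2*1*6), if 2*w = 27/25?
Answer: 1176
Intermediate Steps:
w = 27/50 (w = (27/25)/2 = (27*(1/25))/2 = (½)*(27/25) = 27/50 ≈ 0.54000)
-98*k(w, -2*1*6) = -98*(-2*1)*6 = -(-196)*6 = -98*(-12) = 1176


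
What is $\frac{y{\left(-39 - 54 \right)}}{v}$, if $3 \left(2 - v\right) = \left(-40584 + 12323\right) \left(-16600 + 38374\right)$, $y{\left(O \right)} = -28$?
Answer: $- \frac{1}{7325655} \approx -1.3651 \cdot 10^{-7}$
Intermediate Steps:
$v = 205118340$ ($v = 2 - \frac{\left(-40584 + 12323\right) \left(-16600 + 38374\right)}{3} = 2 - \frac{\left(-28261\right) 21774}{3} = 2 - -205118338 = 2 + 205118338 = 205118340$)
$\frac{y{\left(-39 - 54 \right)}}{v} = - \frac{28}{205118340} = \left(-28\right) \frac{1}{205118340} = - \frac{1}{7325655}$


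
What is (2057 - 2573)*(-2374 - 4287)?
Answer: 3437076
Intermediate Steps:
(2057 - 2573)*(-2374 - 4287) = -516*(-6661) = 3437076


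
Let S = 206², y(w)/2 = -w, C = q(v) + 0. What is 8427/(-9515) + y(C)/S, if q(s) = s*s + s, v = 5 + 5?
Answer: -89925368/100944635 ≈ -0.89084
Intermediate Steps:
v = 10
q(s) = s + s² (q(s) = s² + s = s + s²)
C = 110 (C = 10*(1 + 10) + 0 = 10*11 + 0 = 110 + 0 = 110)
y(w) = -2*w (y(w) = 2*(-w) = -2*w)
S = 42436
8427/(-9515) + y(C)/S = 8427/(-9515) - 2*110/42436 = 8427*(-1/9515) - 220*1/42436 = -8427/9515 - 55/10609 = -89925368/100944635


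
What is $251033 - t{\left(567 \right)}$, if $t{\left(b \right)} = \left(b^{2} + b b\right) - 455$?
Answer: $-391490$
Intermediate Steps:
$t{\left(b \right)} = -455 + 2 b^{2}$ ($t{\left(b \right)} = \left(b^{2} + b^{2}\right) - 455 = 2 b^{2} - 455 = -455 + 2 b^{2}$)
$251033 - t{\left(567 \right)} = 251033 - \left(-455 + 2 \cdot 567^{2}\right) = 251033 - \left(-455 + 2 \cdot 321489\right) = 251033 - \left(-455 + 642978\right) = 251033 - 642523 = -391490$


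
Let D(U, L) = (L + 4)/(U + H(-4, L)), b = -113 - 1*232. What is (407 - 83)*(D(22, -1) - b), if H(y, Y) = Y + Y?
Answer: 559143/5 ≈ 1.1183e+5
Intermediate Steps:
H(y, Y) = 2*Y
b = -345 (b = -113 - 232 = -345)
D(U, L) = (4 + L)/(U + 2*L) (D(U, L) = (L + 4)/(U + 2*L) = (4 + L)/(U + 2*L))
(407 - 83)*(D(22, -1) - b) = (407 - 83)*((4 - 1)/(22 + 2*(-1)) - 1*(-345)) = 324*(3/(22 - 2) + 345) = 324*(3/20 + 345) = 324*(6903/20) = 559143/5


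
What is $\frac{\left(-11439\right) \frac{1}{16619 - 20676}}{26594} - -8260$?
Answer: $\frac{891186758519}{107891858} \approx 8260.0$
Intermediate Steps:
$\frac{\left(-11439\right) \frac{1}{16619 - 20676}}{26594} - -8260 = - \frac{11439}{16619 - 20676} \cdot \frac{1}{26594} + 8260 = - \frac{11439}{-4057} \cdot \frac{1}{26594} + 8260 = \left(-11439\right) \left(- \frac{1}{4057}\right) \frac{1}{26594} + 8260 = \frac{11439}{4057} \cdot \frac{1}{26594} + 8260 = \frac{11439}{107891858} + 8260 = \frac{891186758519}{107891858}$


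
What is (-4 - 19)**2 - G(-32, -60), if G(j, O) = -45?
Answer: 574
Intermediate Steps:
(-4 - 19)**2 - G(-32, -60) = (-4 - 19)**2 - 1*(-45) = (-23)**2 + 45 = 529 + 45 = 574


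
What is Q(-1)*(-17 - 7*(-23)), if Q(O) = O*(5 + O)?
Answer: -576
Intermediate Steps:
Q(-1)*(-17 - 7*(-23)) = (-(5 - 1))*(-17 - 7*(-23)) = (-1*4)*(-17 + 161) = -4*144 = -576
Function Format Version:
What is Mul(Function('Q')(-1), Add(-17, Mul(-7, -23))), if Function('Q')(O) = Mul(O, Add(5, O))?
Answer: -576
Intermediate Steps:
Mul(Function('Q')(-1), Add(-17, Mul(-7, -23))) = Mul(Mul(-1, Add(5, -1)), Add(-17, Mul(-7, -23))) = Mul(Mul(-1, 4), Add(-17, 161)) = Mul(-4, 144) = -576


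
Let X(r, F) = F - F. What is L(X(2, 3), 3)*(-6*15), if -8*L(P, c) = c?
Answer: 135/4 ≈ 33.750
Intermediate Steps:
X(r, F) = 0
L(P, c) = -c/8
L(X(2, 3), 3)*(-6*15) = (-1/8*3)*(-6*15) = -3/8*(-90) = 135/4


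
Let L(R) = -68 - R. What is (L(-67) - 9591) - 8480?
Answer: -18072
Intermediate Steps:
(L(-67) - 9591) - 8480 = ((-68 - 1*(-67)) - 9591) - 8480 = ((-68 + 67) - 9591) - 8480 = (-1 - 9591) - 8480 = -9592 - 8480 = -18072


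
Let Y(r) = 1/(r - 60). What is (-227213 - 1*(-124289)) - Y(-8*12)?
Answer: -16056143/156 ≈ -1.0292e+5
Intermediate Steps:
Y(r) = 1/(-60 + r)
(-227213 - 1*(-124289)) - Y(-8*12) = (-227213 - 1*(-124289)) - 1/(-60 - 8*12) = (-227213 + 124289) - 1/(-60 - 96) = -102924 - 1/(-156) = -102924 - 1*(-1/156) = -102924 + 1/156 = -16056143/156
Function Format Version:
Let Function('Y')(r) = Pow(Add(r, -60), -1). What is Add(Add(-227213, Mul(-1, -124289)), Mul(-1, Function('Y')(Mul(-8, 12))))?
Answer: Rational(-16056143, 156) ≈ -1.0292e+5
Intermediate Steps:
Function('Y')(r) = Pow(Add(-60, r), -1)
Add(Add(-227213, Mul(-1, -124289)), Mul(-1, Function('Y')(Mul(-8, 12)))) = Add(Add(-227213, Mul(-1, -124289)), Mul(-1, Pow(Add(-60, Mul(-8, 12)), -1))) = Add(Add(-227213, 124289), Mul(-1, Pow(Add(-60, -96), -1))) = Add(-102924, Mul(-1, Pow(-156, -1))) = Add(-102924, Mul(-1, Rational(-1, 156))) = Add(-102924, Rational(1, 156)) = Rational(-16056143, 156)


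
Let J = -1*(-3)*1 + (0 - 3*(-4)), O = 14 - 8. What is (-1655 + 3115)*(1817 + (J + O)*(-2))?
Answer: 2591500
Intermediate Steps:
O = 6
J = 15 (J = 3*1 + (0 + 12) = 3 + 12 = 15)
(-1655 + 3115)*(1817 + (J + O)*(-2)) = (-1655 + 3115)*(1817 + (15 + 6)*(-2)) = 1460*(1817 + 21*(-2)) = 1460*(1817 - 42) = 1460*1775 = 2591500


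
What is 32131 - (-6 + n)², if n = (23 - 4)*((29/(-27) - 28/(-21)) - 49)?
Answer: -609904057/729 ≈ -8.3663e+5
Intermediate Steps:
n = -25004/27 (n = 19*((29*(-1/27) - 28*(-1/21)) - 49) = 19*((-29/27 + 4/3) - 49) = 19*(7/27 - 49) = 19*(-1316/27) = -25004/27 ≈ -926.07)
32131 - (-6 + n)² = 32131 - (-6 - 25004/27)² = 32131 - (-25166/27)² = 32131 - 1*633327556/729 = 32131 - 633327556/729 = -609904057/729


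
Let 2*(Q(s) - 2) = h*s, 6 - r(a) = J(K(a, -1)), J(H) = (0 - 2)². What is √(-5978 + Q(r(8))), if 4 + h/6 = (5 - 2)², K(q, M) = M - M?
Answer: I*√5946 ≈ 77.11*I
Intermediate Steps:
K(q, M) = 0
h = 30 (h = -24 + 6*(5 - 2)² = -24 + 6*3² = -24 + 6*9 = -24 + 54 = 30)
J(H) = 4 (J(H) = (-2)² = 4)
r(a) = 2 (r(a) = 6 - 1*4 = 6 - 4 = 2)
Q(s) = 2 + 15*s (Q(s) = 2 + (30*s)/2 = 2 + 15*s)
√(-5978 + Q(r(8))) = √(-5978 + (2 + 15*2)) = √(-5978 + (2 + 30)) = √(-5978 + 32) = √(-5946) = I*√5946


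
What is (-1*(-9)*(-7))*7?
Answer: -441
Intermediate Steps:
(-1*(-9)*(-7))*7 = (9*(-7))*7 = -63*7 = -441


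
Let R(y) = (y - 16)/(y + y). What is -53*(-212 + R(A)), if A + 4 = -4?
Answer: 22313/2 ≈ 11157.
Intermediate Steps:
A = -8 (A = -4 - 4 = -8)
R(y) = (-16 + y)/(2*y) (R(y) = (-16 + y)/((2*y)) = (-16 + y)*(1/(2*y)) = (-16 + y)/(2*y))
-53*(-212 + R(A)) = -53*(-212 + (1/2)*(-16 - 8)/(-8)) = -53*(-212 + (1/2)*(-1/8)*(-24)) = -53*(-212 + 3/2) = -53*(-421/2) = 22313/2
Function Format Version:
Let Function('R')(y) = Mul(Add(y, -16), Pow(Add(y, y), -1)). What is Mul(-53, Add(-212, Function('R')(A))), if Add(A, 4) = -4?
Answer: Rational(22313, 2) ≈ 11157.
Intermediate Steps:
A = -8 (A = Add(-4, -4) = -8)
Function('R')(y) = Mul(Rational(1, 2), Pow(y, -1), Add(-16, y)) (Function('R')(y) = Mul(Add(-16, y), Pow(Mul(2, y), -1)) = Mul(Add(-16, y), Mul(Rational(1, 2), Pow(y, -1))) = Mul(Rational(1, 2), Pow(y, -1), Add(-16, y)))
Mul(-53, Add(-212, Function('R')(A))) = Mul(-53, Add(-212, Mul(Rational(1, 2), Pow(-8, -1), Add(-16, -8)))) = Mul(-53, Add(-212, Mul(Rational(1, 2), Rational(-1, 8), -24))) = Mul(-53, Add(-212, Rational(3, 2))) = Mul(-53, Rational(-421, 2)) = Rational(22313, 2)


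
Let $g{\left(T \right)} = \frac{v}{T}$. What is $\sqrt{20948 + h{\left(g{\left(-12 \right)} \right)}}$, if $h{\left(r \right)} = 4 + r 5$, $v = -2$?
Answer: $\frac{\sqrt{754302}}{6} \approx 144.75$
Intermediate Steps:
$g{\left(T \right)} = - \frac{2}{T}$
$h{\left(r \right)} = 4 + 5 r$
$\sqrt{20948 + h{\left(g{\left(-12 \right)} \right)}} = \sqrt{20948 + \left(4 + 5 \left(- \frac{2}{-12}\right)\right)} = \sqrt{20948 + \left(4 + 5 \left(\left(-2\right) \left(- \frac{1}{12}\right)\right)\right)} = \sqrt{20948 + \left(4 + 5 \cdot \frac{1}{6}\right)} = \sqrt{20948 + \left(4 + \frac{5}{6}\right)} = \sqrt{20948 + \frac{29}{6}} = \sqrt{\frac{125717}{6}} = \frac{\sqrt{754302}}{6}$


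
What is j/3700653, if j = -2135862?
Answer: -711954/1233551 ≈ -0.57716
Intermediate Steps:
j/3700653 = -2135862/3700653 = -2135862*1/3700653 = -711954/1233551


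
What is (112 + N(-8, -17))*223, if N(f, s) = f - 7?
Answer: 21631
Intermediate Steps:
N(f, s) = -7 + f
(112 + N(-8, -17))*223 = (112 + (-7 - 8))*223 = (112 - 15)*223 = 97*223 = 21631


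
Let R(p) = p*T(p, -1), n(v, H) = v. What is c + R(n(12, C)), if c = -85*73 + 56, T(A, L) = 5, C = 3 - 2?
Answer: -6089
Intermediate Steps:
C = 1
R(p) = 5*p (R(p) = p*5 = 5*p)
c = -6149 (c = -6205 + 56 = -6149)
c + R(n(12, C)) = -6149 + 5*12 = -6149 + 60 = -6089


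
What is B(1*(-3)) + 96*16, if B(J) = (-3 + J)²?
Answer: 1572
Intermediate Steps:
B(1*(-3)) + 96*16 = (-3 + 1*(-3))² + 96*16 = (-3 - 3)² + 1536 = (-6)² + 1536 = 36 + 1536 = 1572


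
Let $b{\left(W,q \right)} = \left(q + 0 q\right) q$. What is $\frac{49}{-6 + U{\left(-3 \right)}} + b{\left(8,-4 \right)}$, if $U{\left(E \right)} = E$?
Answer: $\frac{95}{9} \approx 10.556$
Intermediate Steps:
$b{\left(W,q \right)} = q^{2}$ ($b{\left(W,q \right)} = \left(q + 0\right) q = q q = q^{2}$)
$\frac{49}{-6 + U{\left(-3 \right)}} + b{\left(8,-4 \right)} = \frac{49}{-6 - 3} + \left(-4\right)^{2} = \frac{49}{-9} + 16 = 49 \left(- \frac{1}{9}\right) + 16 = - \frac{49}{9} + 16 = \frac{95}{9}$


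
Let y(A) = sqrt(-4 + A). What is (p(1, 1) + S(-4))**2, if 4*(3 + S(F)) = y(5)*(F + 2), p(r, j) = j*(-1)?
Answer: 81/4 ≈ 20.250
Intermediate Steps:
p(r, j) = -j
S(F) = -5/2 + F/4 (S(F) = -3 + (sqrt(-4 + 5)*(F + 2))/4 = -3 + (sqrt(1)*(2 + F))/4 = -3 + (1*(2 + F))/4 = -3 + (2 + F)/4 = -3 + (1/2 + F/4) = -5/2 + F/4)
(p(1, 1) + S(-4))**2 = (-1*1 + (-5/2 + (1/4)*(-4)))**2 = (-1 + (-5/2 - 1))**2 = (-1 - 7/2)**2 = (-9/2)**2 = 81/4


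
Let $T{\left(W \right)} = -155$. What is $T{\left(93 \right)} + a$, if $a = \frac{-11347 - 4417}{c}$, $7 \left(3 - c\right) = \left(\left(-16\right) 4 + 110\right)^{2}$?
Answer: $- \frac{214377}{2095} \approx -102.33$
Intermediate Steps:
$c = - \frac{2095}{7}$ ($c = 3 - \frac{\left(\left(-16\right) 4 + 110\right)^{2}}{7} = 3 - \frac{\left(-64 + 110\right)^{2}}{7} = 3 - \frac{46^{2}}{7} = 3 - \frac{2116}{7} = - \frac{2095}{7} \approx -299.29$)
$a = \frac{110348}{2095}$ ($a = \frac{-11347 - 4417}{- \frac{2095}{7}} = \left(-15764\right) \left(- \frac{7}{2095}\right) = \frac{110348}{2095} \approx 52.672$)
$T{\left(93 \right)} + a = -155 + \frac{110348}{2095} = - \frac{214377}{2095}$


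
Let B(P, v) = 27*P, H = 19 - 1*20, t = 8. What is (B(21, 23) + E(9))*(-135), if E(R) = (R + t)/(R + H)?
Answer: -614655/8 ≈ -76832.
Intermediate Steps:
H = -1 (H = 19 - 20 = -1)
E(R) = (8 + R)/(-1 + R) (E(R) = (R + 8)/(R - 1) = (8 + R)/(-1 + R))
(B(21, 23) + E(9))*(-135) = (27*21 + (8 + 9)/(-1 + 9))*(-135) = (567 + 17/8)*(-135) = (4553/8)*(-135) = -614655/8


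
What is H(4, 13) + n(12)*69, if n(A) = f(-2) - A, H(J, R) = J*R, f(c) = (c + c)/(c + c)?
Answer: -707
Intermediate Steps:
f(c) = 1 (f(c) = (2*c)/((2*c)) = (2*c)*(1/(2*c)) = 1)
n(A) = 1 - A
H(4, 13) + n(12)*69 = 4*13 + (1 - 1*12)*69 = 52 + (1 - 12)*69 = 52 - 11*69 = 52 - 759 = -707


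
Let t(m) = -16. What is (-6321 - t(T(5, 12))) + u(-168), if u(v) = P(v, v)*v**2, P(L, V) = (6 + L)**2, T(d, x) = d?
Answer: 740704351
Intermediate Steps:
u(v) = v**2*(6 + v)**2 (u(v) = (6 + v)**2*v**2 = v**2*(6 + v)**2)
(-6321 - t(T(5, 12))) + u(-168) = (-6321 - 1*(-16)) + (-168)**2*(6 - 168)**2 = (-6321 + 16) + 28224*(-162)**2 = -6305 + 28224*26244 = -6305 + 740710656 = 740704351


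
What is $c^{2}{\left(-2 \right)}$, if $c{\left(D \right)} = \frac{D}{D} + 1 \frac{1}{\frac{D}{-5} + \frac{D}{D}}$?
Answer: $\frac{144}{49} \approx 2.9388$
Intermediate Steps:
$c{\left(D \right)} = 1 + \frac{1}{1 - \frac{D}{5}}$ ($c{\left(D \right)} = 1 + 1 \frac{1}{D \left(- \frac{1}{5}\right) + 1} = 1 + 1 \frac{1}{- \frac{D}{5} + 1} = 1 + 1 \frac{1}{1 - \frac{D}{5}} = 1 + \frac{1}{1 - \frac{D}{5}}$)
$c^{2}{\left(-2 \right)} = \left(\frac{-10 - 2}{-5 - 2}\right)^{2} = \left(\frac{1}{-7} \left(-12\right)\right)^{2} = \left(\left(- \frac{1}{7}\right) \left(-12\right)\right)^{2} = \left(\frac{12}{7}\right)^{2} = \frac{144}{49}$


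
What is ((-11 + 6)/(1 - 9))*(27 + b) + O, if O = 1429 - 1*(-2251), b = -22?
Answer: 29465/8 ≈ 3683.1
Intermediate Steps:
O = 3680 (O = 1429 + 2251 = 3680)
((-11 + 6)/(1 - 9))*(27 + b) + O = ((-11 + 6)/(1 - 9))*(27 - 22) + 3680 = -5/(-8)*5 + 3680 = -5*(-⅛)*5 + 3680 = (5/8)*5 + 3680 = 25/8 + 3680 = 29465/8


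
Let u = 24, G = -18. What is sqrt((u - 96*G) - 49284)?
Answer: 2*I*sqrt(11883) ≈ 218.02*I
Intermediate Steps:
sqrt((u - 96*G) - 49284) = sqrt((24 - 96*(-18)) - 49284) = sqrt((24 + 1728) - 49284) = sqrt(1752 - 49284) = sqrt(-47532) = 2*I*sqrt(11883)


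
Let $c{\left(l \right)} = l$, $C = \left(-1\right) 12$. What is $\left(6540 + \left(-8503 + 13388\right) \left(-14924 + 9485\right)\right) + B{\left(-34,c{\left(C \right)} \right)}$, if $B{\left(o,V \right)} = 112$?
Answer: $-26562863$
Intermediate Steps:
$C = -12$
$\left(6540 + \left(-8503 + 13388\right) \left(-14924 + 9485\right)\right) + B{\left(-34,c{\left(C \right)} \right)} = \left(6540 + \left(-8503 + 13388\right) \left(-14924 + 9485\right)\right) + 112 = \left(6540 + 4885 \left(-5439\right)\right) + 112 = \left(6540 - 26569515\right) + 112 = -26562975 + 112 = -26562863$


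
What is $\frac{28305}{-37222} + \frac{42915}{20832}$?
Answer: $\frac{4539335}{3492832} \approx 1.2996$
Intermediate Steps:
$\frac{28305}{-37222} + \frac{42915}{20832} = 28305 \left(- \frac{1}{37222}\right) + 42915 \cdot \frac{1}{20832} = - \frac{765}{1006} + \frac{14305}{6944} = \frac{4539335}{3492832}$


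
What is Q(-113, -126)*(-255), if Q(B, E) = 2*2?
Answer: -1020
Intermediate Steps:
Q(B, E) = 4
Q(-113, -126)*(-255) = 4*(-255) = -1020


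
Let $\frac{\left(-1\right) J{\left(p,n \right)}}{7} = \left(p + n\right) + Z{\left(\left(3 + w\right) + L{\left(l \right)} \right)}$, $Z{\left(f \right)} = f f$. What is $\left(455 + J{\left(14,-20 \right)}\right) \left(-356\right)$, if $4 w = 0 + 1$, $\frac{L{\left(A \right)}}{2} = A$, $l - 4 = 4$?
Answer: $\frac{2986039}{4} \approx 7.4651 \cdot 10^{5}$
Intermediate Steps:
$l = 8$ ($l = 4 + 4 = 8$)
$L{\left(A \right)} = 2 A$
$w = \frac{1}{4}$ ($w = \frac{0 + 1}{4} = \frac{1}{4} \cdot 1 = \frac{1}{4} \approx 0.25$)
$Z{\left(f \right)} = f^{2}$
$J{\left(p,n \right)} = - \frac{41503}{16} - 7 n - 7 p$ ($J{\left(p,n \right)} = - 7 \left(\left(p + n\right) + \left(\left(3 + \frac{1}{4}\right) + 2 \cdot 8\right)^{2}\right) = - 7 \left(\left(n + p\right) + \left(\frac{13}{4} + 16\right)^{2}\right) = - 7 \left(\left(n + p\right) + \left(\frac{77}{4}\right)^{2}\right) = - 7 \left(\left(n + p\right) + \frac{5929}{16}\right) = - 7 \left(\frac{5929}{16} + n + p\right) = - \frac{41503}{16} - 7 n - 7 p$)
$\left(455 + J{\left(14,-20 \right)}\right) \left(-356\right) = \left(455 - \frac{40831}{16}\right) \left(-356\right) = \left(- \frac{33551}{16}\right) \left(-356\right) = \frac{2986039}{4}$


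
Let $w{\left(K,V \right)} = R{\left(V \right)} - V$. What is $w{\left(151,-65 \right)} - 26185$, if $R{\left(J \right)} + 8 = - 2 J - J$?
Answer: $-25933$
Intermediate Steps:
$R{\left(J \right)} = -8 - 3 J$
$w{\left(K,V \right)} = -8 - 4 V$ ($w{\left(K,V \right)} = \left(-8 - 3 V\right) - V = -8 - 4 V$)
$w{\left(151,-65 \right)} - 26185 = \left(-8 - -260\right) - 26185 = \left(-8 + 260\right) - 26185 = 252 - 26185 = -25933$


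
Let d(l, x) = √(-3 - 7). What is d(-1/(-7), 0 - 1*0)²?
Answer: -10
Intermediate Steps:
d(l, x) = I*√10 (d(l, x) = √(-10) = I*√10)
d(-1/(-7), 0 - 1*0)² = (I*√10)² = -10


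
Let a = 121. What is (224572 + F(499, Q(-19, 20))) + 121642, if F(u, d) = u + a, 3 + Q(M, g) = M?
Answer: 346834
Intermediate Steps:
Q(M, g) = -3 + M
F(u, d) = 121 + u (F(u, d) = u + 121 = 121 + u)
(224572 + F(499, Q(-19, 20))) + 121642 = (224572 + (121 + 499)) + 121642 = (224572 + 620) + 121642 = 225192 + 121642 = 346834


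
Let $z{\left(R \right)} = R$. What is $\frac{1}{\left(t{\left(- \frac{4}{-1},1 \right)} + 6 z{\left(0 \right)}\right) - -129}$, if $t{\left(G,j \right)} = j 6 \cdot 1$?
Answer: $\frac{1}{135} \approx 0.0074074$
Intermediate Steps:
$t{\left(G,j \right)} = 6 j$ ($t{\left(G,j \right)} = 6 j 1 = 6 j$)
$\frac{1}{\left(t{\left(- \frac{4}{-1},1 \right)} + 6 z{\left(0 \right)}\right) - -129} = \frac{1}{\left(6 \cdot 1 + 6 \cdot 0\right) - -129} = \frac{1}{\left(6 + 0\right) + 129} = \frac{1}{6 + 129} = \frac{1}{135}$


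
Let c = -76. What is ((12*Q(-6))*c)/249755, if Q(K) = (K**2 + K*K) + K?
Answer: -288/1195 ≈ -0.24100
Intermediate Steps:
Q(K) = K + 2*K**2 (Q(K) = (K**2 + K**2) + K = 2*K**2 + K = K + 2*K**2)
((12*Q(-6))*c)/249755 = ((12*(-6*(1 + 2*(-6))))*(-76))/249755 = ((12*(-6*(1 - 12)))*(-76))*(1/249755) = ((12*(-6*(-11)))*(-76))*(1/249755) = ((12*66)*(-76))*(1/249755) = (792*(-76))*(1/249755) = -60192*1/249755 = -288/1195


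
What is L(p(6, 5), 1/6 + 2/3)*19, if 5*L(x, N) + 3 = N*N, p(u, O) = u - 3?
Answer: -1577/180 ≈ -8.7611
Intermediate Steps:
p(u, O) = -3 + u
L(x, N) = -⅗ + N²/5 (L(x, N) = -⅗ + (N*N)/5 = -⅗ + N²/5)
L(p(6, 5), 1/6 + 2/3)*19 = (-⅗ + (1/6 + 2/3)²/5)*19 = (-⅗ + (1*(⅙) + 2*(⅓))²/5)*19 = (-⅗ + (⅙ + ⅔)²/5)*19 = (-⅗ + (⅚)²/5)*19 = (-⅗ + (⅕)*(25/36))*19 = (-⅗ + 5/36)*19 = -83/180*19 = -1577/180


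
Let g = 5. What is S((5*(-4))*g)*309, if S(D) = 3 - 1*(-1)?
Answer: 1236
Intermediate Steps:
S(D) = 4 (S(D) = 3 + 1 = 4)
S((5*(-4))*g)*309 = 4*309 = 1236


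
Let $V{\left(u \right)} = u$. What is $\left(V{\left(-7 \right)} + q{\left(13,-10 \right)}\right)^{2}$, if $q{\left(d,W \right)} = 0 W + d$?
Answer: $36$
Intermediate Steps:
$q{\left(d,W \right)} = d$ ($q{\left(d,W \right)} = 0 + d = d$)
$\left(V{\left(-7 \right)} + q{\left(13,-10 \right)}\right)^{2} = \left(-7 + 13\right)^{2} = 6^{2} = 36$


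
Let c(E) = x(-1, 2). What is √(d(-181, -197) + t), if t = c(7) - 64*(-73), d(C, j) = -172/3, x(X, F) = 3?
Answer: √41559/3 ≈ 67.953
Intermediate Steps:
c(E) = 3
d(C, j) = -172/3 (d(C, j) = -172*⅓ = -172/3)
t = 4675 (t = 3 - 64*(-73) = 3 + 4672 = 4675)
√(d(-181, -197) + t) = √(-172/3 + 4675) = √(13853/3) = √41559/3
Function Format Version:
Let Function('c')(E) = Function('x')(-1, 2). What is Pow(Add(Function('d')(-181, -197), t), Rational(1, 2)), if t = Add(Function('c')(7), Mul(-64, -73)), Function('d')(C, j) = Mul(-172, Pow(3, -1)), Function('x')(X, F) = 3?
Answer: Mul(Rational(1, 3), Pow(41559, Rational(1, 2))) ≈ 67.953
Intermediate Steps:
Function('c')(E) = 3
Function('d')(C, j) = Rational(-172, 3) (Function('d')(C, j) = Mul(-172, Rational(1, 3)) = Rational(-172, 3))
t = 4675 (t = Add(3, Mul(-64, -73)) = Add(3, 4672) = 4675)
Pow(Add(Function('d')(-181, -197), t), Rational(1, 2)) = Pow(Add(Rational(-172, 3), 4675), Rational(1, 2)) = Pow(Rational(13853, 3), Rational(1, 2)) = Mul(Rational(1, 3), Pow(41559, Rational(1, 2)))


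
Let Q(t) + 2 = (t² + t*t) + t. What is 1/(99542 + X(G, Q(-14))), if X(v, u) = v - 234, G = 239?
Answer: 1/99547 ≈ 1.0046e-5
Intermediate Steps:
Q(t) = -2 + t + 2*t² (Q(t) = -2 + ((t² + t*t) + t) = -2 + ((t² + t²) + t) = -2 + (2*t² + t) = -2 + (t + 2*t²) = -2 + t + 2*t²)
X(v, u) = -234 + v
1/(99542 + X(G, Q(-14))) = 1/(99542 + (-234 + 239)) = 1/(99542 + 5) = 1/99547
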